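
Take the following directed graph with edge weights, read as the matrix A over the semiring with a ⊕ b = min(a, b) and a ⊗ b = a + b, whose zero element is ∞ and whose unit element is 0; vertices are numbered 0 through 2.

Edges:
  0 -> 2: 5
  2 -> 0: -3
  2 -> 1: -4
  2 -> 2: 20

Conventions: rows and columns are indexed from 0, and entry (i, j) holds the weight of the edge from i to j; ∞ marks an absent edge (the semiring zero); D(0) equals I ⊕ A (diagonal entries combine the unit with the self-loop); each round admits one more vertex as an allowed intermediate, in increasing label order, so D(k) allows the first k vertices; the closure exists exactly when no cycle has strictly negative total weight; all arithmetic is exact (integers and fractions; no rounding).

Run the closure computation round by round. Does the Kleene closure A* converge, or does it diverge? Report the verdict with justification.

D(0):
  [0, ∞, 5]
  [∞, 0, ∞]
  [-3, -4, 0]
D(1):
  [0, ∞, 5]
  [∞, 0, ∞]
  [-3, -4, 0]
D(2):
  [0, ∞, 5]
  [∞, 0, ∞]
  [-3, -4, 0]
D(3):
  [0, 1, 5]
  [∞, 0, ∞]
  [-3, -4, 0]
Key observation: every diagonal entry stays at the unit through all rounds, so no improving cycle exists.
Answer: CONVERGES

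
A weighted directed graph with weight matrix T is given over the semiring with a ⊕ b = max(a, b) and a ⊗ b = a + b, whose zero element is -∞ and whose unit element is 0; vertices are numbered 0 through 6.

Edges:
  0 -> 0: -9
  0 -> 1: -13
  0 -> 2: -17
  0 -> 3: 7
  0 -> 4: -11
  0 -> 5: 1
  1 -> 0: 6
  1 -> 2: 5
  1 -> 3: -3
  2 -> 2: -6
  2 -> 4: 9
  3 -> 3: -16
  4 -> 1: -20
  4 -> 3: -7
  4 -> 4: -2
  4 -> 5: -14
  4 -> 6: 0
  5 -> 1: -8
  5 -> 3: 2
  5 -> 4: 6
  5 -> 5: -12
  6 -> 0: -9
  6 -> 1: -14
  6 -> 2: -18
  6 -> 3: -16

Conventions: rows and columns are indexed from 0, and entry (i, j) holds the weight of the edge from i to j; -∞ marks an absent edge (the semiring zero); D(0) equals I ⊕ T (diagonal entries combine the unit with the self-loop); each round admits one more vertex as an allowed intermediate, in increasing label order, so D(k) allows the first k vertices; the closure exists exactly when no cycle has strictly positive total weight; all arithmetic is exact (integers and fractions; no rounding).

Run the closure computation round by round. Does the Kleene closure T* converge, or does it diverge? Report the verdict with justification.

D(0):
  [0, -13, -17, 7, -11, 1, -∞]
  [6, 0, 5, -3, -∞, -∞, -∞]
  [-∞, -∞, 0, -∞, 9, -∞, -∞]
  [-∞, -∞, -∞, 0, -∞, -∞, -∞]
  [-∞, -20, -∞, -7, 0, -14, 0]
  [-∞, -8, -∞, 2, 6, 0, -∞]
  [-9, -14, -18, -16, -∞, -∞, 0]
D(1):
  [0, -13, -17, 7, -11, 1, -∞]
  [6, 0, 5, 13, -5, 7, -∞]
  [-∞, -∞, 0, -∞, 9, -∞, -∞]
  [-∞, -∞, -∞, 0, -∞, -∞, -∞]
  [-∞, -20, -∞, -7, 0, -14, 0]
  [-∞, -8, -∞, 2, 6, 0, -∞]
  [-9, -14, -18, -2, -20, -8, 0]
D(2):
  [0, -13, -8, 7, -11, 1, -∞]
  [6, 0, 5, 13, -5, 7, -∞]
  [-∞, -∞, 0, -∞, 9, -∞, -∞]
  [-∞, -∞, -∞, 0, -∞, -∞, -∞]
  [-14, -20, -15, -7, 0, -13, 0]
  [-2, -8, -3, 5, 6, 0, -∞]
  [-8, -14, -9, -1, -19, -7, 0]
D(3):
  [0, -13, -8, 7, 1, 1, -∞]
  [6, 0, 5, 13, 14, 7, -∞]
  [-∞, -∞, 0, -∞, 9, -∞, -∞]
  [-∞, -∞, -∞, 0, -∞, -∞, -∞]
  [-14, -20, -15, -7, 0, -13, 0]
  [-2, -8, -3, 5, 6, 0, -∞]
  [-8, -14, -9, -1, 0, -7, 0]
D(4):
  [0, -13, -8, 7, 1, 1, -∞]
  [6, 0, 5, 13, 14, 7, -∞]
  [-∞, -∞, 0, -∞, 9, -∞, -∞]
  [-∞, -∞, -∞, 0, -∞, -∞, -∞]
  [-14, -20, -15, -7, 0, -13, 0]
  [-2, -8, -3, 5, 6, 0, -∞]
  [-8, -14, -9, -1, 0, -7, 0]
D(5):
  [0, -13, -8, 7, 1, 1, 1]
  [6, 0, 5, 13, 14, 7, 14]
  [-5, -11, 0, 2, 9, -4, 9]
  [-∞, -∞, -∞, 0, -∞, -∞, -∞]
  [-14, -20, -15, -7, 0, -13, 0]
  [-2, -8, -3, 5, 6, 0, 6]
  [-8, -14, -9, -1, 0, -7, 0]
D(6):
  [0, -7, -2, 7, 7, 1, 7]
  [6, 0, 5, 13, 14, 7, 14]
  [-5, -11, 0, 2, 9, -4, 9]
  [-∞, -∞, -∞, 0, -∞, -∞, -∞]
  [-14, -20, -15, -7, 0, -13, 0]
  [-2, -8, -3, 5, 6, 0, 6]
  [-8, -14, -9, -1, 0, -7, 0]
D(7):
  [0, -7, -2, 7, 7, 1, 7]
  [6, 0, 5, 13, 14, 7, 14]
  [1, -5, 0, 8, 9, 2, 9]
  [-∞, -∞, -∞, 0, -∞, -∞, -∞]
  [-8, -14, -9, -1, 0, -7, 0]
  [-2, -8, -3, 5, 6, 0, 6]
  [-8, -14, -9, -1, 0, -7, 0]
Key observation: every diagonal entry stays at the unit through all rounds, so no improving cycle exists.
Answer: CONVERGES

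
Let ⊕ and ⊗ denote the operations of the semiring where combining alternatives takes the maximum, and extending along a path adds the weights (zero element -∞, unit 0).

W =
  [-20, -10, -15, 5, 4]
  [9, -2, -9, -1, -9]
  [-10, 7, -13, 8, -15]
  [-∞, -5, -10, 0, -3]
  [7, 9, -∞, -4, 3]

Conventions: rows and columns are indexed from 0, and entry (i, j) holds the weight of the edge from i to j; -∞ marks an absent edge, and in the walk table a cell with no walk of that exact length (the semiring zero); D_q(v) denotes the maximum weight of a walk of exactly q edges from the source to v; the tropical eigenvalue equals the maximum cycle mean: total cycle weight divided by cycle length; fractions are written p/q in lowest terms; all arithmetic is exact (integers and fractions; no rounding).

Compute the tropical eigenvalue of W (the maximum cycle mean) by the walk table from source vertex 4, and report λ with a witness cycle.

q=0: [-∞, -∞, -∞, -∞, 0]
q=1: [7, 9, -∞, -4, 3]
q=2: [18, 12, 0, 12, 11]
q=3: [21, 20, 3, 23, 22]
q=4: [29, 31, 13, 26, 25]
q=5: [40, 34, 22, 34, 33]
Optimal cycle mean attained by: cycle 0->4->1->0, total 4 + 9 + 9, length 3.
Answer: λ = 22/3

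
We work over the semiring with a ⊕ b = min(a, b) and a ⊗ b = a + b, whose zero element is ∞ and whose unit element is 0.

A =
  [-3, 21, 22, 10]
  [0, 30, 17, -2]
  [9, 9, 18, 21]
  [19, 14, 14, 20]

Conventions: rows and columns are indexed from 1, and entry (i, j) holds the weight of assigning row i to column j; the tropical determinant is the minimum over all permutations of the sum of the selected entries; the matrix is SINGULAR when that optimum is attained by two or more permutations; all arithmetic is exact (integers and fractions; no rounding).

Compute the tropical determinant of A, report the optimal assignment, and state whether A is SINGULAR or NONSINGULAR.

σ = (1, 2, 3, 4): (-3) + 30 + 18 + 20 = 65
σ = (1, 2, 4, 3): (-3) + 30 + 21 + 14 = 62
σ = (1, 3, 2, 4): (-3) + 17 + 9 + 20 = 43
σ = (1, 3, 4, 2): (-3) + 17 + 21 + 14 = 49
σ = (1, 4, 2, 3): (-3) + (-2) + 9 + 14 = 18
σ = (1, 4, 3, 2): (-3) + (-2) + 18 + 14 = 27
σ = (2, 1, 3, 4): 21 + 0 + 18 + 20 = 59
σ = (2, 1, 4, 3): 21 + 0 + 21 + 14 = 56
σ = (2, 3, 1, 4): 21 + 17 + 9 + 20 = 67
σ = (2, 3, 4, 1): 21 + 17 + 21 + 19 = 78
σ = (2, 4, 1, 3): 21 + (-2) + 9 + 14 = 42
σ = (2, 4, 3, 1): 21 + (-2) + 18 + 19 = 56
σ = (3, 1, 2, 4): 22 + 0 + 9 + 20 = 51
σ = (3, 1, 4, 2): 22 + 0 + 21 + 14 = 57
σ = (3, 2, 1, 4): 22 + 30 + 9 + 20 = 81
σ = (3, 2, 4, 1): 22 + 30 + 21 + 19 = 92
σ = (3, 4, 1, 2): 22 + (-2) + 9 + 14 = 43
σ = (3, 4, 2, 1): 22 + (-2) + 9 + 19 = 48
σ = (4, 1, 2, 3): 10 + 0 + 9 + 14 = 33
σ = (4, 1, 3, 2): 10 + 0 + 18 + 14 = 42
σ = (4, 2, 1, 3): 10 + 30 + 9 + 14 = 63
σ = (4, 2, 3, 1): 10 + 30 + 18 + 19 = 77
σ = (4, 3, 1, 2): 10 + 17 + 9 + 14 = 50
σ = (4, 3, 2, 1): 10 + 17 + 9 + 19 = 55
Optimal value attained by: σ = (1, 4, 2, 3).
Answer: det⊕(A) = 18; verdict: NONSINGULAR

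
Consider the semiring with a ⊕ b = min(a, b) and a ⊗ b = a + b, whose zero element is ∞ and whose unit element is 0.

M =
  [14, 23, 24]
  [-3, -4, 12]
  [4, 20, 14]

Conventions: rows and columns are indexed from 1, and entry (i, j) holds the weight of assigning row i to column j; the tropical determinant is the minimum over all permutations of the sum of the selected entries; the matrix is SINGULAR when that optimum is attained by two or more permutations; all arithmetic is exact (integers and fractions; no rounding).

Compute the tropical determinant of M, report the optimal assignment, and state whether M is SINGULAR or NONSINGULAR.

σ = (1, 2, 3): 14 + (-4) + 14 = 24
σ = (1, 3, 2): 14 + 12 + 20 = 46
σ = (2, 1, 3): 23 + (-3) + 14 = 34
σ = (2, 3, 1): 23 + 12 + 4 = 39
σ = (3, 1, 2): 24 + (-3) + 20 = 41
σ = (3, 2, 1): 24 + (-4) + 4 = 24
Optimal value attained by: σ = (1, 2, 3).
Answer: det⊕(M) = 24; verdict: SINGULAR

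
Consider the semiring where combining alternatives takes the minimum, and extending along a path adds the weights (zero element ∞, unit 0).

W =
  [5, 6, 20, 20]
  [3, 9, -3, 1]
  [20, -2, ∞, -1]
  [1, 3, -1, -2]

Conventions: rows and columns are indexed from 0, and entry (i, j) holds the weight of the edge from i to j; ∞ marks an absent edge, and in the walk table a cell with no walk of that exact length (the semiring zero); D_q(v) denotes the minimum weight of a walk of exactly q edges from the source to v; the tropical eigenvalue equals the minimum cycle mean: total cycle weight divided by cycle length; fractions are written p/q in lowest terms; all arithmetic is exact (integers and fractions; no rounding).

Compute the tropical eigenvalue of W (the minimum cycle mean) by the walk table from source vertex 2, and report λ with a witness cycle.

q=0: [∞, ∞, 0, ∞]
q=1: [20, -2, ∞, -1]
q=2: [0, 2, -5, -3]
q=3: [-2, -7, -4, -6]
q=4: [-5, -6, -10, -8]
Optimal cycle mean attained by: cycle 1->2->1, total (-3) + (-2), length 2.
Answer: λ = -5/2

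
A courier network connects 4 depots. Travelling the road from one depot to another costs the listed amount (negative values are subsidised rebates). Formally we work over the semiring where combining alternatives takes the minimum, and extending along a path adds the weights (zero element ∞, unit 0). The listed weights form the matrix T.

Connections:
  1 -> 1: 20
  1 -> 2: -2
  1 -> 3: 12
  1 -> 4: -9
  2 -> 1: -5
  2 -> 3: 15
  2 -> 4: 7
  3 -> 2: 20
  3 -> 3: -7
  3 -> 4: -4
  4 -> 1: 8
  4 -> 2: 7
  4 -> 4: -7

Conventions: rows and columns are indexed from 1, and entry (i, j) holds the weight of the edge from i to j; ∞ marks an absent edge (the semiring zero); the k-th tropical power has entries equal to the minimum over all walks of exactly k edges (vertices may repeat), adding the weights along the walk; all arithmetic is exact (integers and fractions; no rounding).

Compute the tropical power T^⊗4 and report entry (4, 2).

T^⊗2:
  [-7, -2, 5, -16]
  [15, -7, 7, -14]
  [4, 3, -14, -11]
  [1, 0, 20, -14]
T^⊗3:
  [-8, -9, -2, -23]
  [-12, -7, 0, -21]
  [-3, -4, -21, -18]
  [-6, -7, 13, -21]
T^⊗4:
  [-15, -16, -9, -30]
  [-13, -14, -7, -28]
  [-10, -11, -28, -25]
  [-13, -14, 6, -28]
Key observation: the optimum is the walk 4->4->4->4->2, with weight (-7) + (-7) + (-7) + 7 = -14.
Optimal value attained by: walk 4->4->4->4->2.
Answer: (T^⊗4)[4][2] = -14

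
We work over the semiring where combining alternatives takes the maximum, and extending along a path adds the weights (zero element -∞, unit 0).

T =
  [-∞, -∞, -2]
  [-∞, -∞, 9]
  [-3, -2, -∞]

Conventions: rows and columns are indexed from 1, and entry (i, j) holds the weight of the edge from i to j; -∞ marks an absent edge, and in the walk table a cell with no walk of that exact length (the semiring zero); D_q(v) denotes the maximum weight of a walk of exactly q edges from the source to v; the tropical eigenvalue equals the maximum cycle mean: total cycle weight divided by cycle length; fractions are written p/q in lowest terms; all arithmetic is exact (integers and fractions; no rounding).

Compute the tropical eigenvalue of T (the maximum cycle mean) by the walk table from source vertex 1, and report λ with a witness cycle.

q=0: [0, -∞, -∞]
q=1: [-∞, -∞, -2]
q=2: [-5, -4, -∞]
q=3: [-∞, -∞, 5]
Optimal cycle mean attained by: cycle 2->3->2, total 9 + (-2), length 2.
Answer: λ = 7/2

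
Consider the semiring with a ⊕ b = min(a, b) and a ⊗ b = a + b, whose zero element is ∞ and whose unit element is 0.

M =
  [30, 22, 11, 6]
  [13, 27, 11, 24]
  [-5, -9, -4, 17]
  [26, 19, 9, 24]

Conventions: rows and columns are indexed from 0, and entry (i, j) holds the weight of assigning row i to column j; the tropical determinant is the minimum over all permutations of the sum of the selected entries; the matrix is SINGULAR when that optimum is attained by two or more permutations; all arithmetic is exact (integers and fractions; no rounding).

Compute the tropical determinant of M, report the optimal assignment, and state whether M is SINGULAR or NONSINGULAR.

σ = (0, 1, 2, 3): 30 + 27 + (-4) + 24 = 77
σ = (0, 1, 3, 2): 30 + 27 + 17 + 9 = 83
σ = (0, 2, 1, 3): 30 + 11 + (-9) + 24 = 56
σ = (0, 2, 3, 1): 30 + 11 + 17 + 19 = 77
σ = (0, 3, 1, 2): 30 + 24 + (-9) + 9 = 54
σ = (0, 3, 2, 1): 30 + 24 + (-4) + 19 = 69
σ = (1, 0, 2, 3): 22 + 13 + (-4) + 24 = 55
σ = (1, 0, 3, 2): 22 + 13 + 17 + 9 = 61
σ = (1, 2, 0, 3): 22 + 11 + (-5) + 24 = 52
σ = (1, 2, 3, 0): 22 + 11 + 17 + 26 = 76
σ = (1, 3, 0, 2): 22 + 24 + (-5) + 9 = 50
σ = (1, 3, 2, 0): 22 + 24 + (-4) + 26 = 68
σ = (2, 0, 1, 3): 11 + 13 + (-9) + 24 = 39
σ = (2, 0, 3, 1): 11 + 13 + 17 + 19 = 60
σ = (2, 1, 0, 3): 11 + 27 + (-5) + 24 = 57
σ = (2, 1, 3, 0): 11 + 27 + 17 + 26 = 81
σ = (2, 3, 0, 1): 11 + 24 + (-5) + 19 = 49
σ = (2, 3, 1, 0): 11 + 24 + (-9) + 26 = 52
σ = (3, 0, 1, 2): 6 + 13 + (-9) + 9 = 19
σ = (3, 0, 2, 1): 6 + 13 + (-4) + 19 = 34
σ = (3, 1, 0, 2): 6 + 27 + (-5) + 9 = 37
σ = (3, 1, 2, 0): 6 + 27 + (-4) + 26 = 55
σ = (3, 2, 0, 1): 6 + 11 + (-5) + 19 = 31
σ = (3, 2, 1, 0): 6 + 11 + (-9) + 26 = 34
Optimal value attained by: σ = (3, 0, 1, 2).
Answer: det⊕(M) = 19; verdict: NONSINGULAR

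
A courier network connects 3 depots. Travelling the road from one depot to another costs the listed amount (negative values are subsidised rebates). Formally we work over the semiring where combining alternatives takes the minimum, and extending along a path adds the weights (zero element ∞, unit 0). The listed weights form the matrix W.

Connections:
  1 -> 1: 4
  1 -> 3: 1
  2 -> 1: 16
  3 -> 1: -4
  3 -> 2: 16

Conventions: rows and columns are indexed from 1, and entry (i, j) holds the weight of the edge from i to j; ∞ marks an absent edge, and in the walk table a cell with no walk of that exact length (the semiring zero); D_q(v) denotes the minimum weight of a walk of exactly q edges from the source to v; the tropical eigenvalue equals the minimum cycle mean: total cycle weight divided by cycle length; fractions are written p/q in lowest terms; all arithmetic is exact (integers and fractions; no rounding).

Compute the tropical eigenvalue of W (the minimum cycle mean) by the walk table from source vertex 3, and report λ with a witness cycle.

q=0: [∞, ∞, 0]
q=1: [-4, 16, ∞]
q=2: [0, ∞, -3]
q=3: [-7, 13, 1]
Optimal cycle mean attained by: cycle 1->3->1, total 1 + (-4), length 2.
Answer: λ = -3/2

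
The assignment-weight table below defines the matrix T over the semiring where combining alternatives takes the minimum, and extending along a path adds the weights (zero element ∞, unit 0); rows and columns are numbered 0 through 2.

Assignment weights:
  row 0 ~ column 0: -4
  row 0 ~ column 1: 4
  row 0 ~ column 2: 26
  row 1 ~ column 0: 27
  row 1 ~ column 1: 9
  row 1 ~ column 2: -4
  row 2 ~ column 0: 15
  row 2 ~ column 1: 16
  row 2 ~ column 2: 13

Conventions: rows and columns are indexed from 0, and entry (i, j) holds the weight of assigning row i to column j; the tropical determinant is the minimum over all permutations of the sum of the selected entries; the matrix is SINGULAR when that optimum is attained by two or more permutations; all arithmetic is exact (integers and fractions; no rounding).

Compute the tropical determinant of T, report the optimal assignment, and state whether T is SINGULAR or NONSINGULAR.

σ = (0, 1, 2): (-4) + 9 + 13 = 18
σ = (0, 2, 1): (-4) + (-4) + 16 = 8
σ = (1, 0, 2): 4 + 27 + 13 = 44
σ = (1, 2, 0): 4 + (-4) + 15 = 15
σ = (2, 0, 1): 26 + 27 + 16 = 69
σ = (2, 1, 0): 26 + 9 + 15 = 50
Optimal value attained by: σ = (0, 2, 1).
Answer: det⊕(T) = 8; verdict: NONSINGULAR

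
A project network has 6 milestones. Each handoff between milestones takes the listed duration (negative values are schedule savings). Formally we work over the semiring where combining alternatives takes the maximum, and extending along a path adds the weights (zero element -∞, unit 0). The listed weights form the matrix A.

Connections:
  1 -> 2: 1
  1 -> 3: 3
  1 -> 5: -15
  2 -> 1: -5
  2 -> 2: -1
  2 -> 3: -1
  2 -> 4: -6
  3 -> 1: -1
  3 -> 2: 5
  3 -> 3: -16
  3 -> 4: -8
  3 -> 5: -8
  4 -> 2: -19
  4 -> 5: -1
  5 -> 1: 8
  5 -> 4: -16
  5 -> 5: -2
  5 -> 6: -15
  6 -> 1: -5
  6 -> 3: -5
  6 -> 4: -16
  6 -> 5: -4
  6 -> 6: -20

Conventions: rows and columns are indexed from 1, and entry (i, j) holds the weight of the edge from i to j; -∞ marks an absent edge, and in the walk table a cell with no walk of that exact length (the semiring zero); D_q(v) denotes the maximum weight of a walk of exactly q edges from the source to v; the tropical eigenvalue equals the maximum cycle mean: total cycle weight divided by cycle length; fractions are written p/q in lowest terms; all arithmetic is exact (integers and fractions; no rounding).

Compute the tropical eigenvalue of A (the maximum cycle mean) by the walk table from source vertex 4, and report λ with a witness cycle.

q=0: [-∞, -∞, -∞, 0, -∞, -∞]
q=1: [-∞, -19, -∞, -∞, -1, -∞]
q=2: [7, -20, -20, -17, -3, -16]
q=3: [5, 8, 10, -19, -5, -18]
q=4: [9, 15, 8, 2, 2, -20]
q=5: [10, 14, 14, 9, 1, -13]
q=6: [13, 19, 13, 8, 8, -14]
Optimal cycle mean attained by: cycle 2->3->2, total (-1) + 5, length 2.
Answer: λ = 2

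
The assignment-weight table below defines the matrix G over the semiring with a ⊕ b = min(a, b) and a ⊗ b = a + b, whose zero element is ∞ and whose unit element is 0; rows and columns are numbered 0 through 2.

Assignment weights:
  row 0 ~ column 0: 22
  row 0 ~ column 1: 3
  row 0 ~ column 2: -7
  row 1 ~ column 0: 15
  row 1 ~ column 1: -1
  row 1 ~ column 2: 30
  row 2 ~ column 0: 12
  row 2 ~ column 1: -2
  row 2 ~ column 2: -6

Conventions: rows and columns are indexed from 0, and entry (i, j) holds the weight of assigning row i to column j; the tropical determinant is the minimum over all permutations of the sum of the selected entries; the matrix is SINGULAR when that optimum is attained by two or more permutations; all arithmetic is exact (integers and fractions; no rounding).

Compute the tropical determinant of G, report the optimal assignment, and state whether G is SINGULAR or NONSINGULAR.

σ = (0, 1, 2): 22 + (-1) + (-6) = 15
σ = (0, 2, 1): 22 + 30 + (-2) = 50
σ = (1, 0, 2): 3 + 15 + (-6) = 12
σ = (1, 2, 0): 3 + 30 + 12 = 45
σ = (2, 0, 1): (-7) + 15 + (-2) = 6
σ = (2, 1, 0): (-7) + (-1) + 12 = 4
Optimal value attained by: σ = (2, 1, 0).
Answer: det⊕(G) = 4; verdict: NONSINGULAR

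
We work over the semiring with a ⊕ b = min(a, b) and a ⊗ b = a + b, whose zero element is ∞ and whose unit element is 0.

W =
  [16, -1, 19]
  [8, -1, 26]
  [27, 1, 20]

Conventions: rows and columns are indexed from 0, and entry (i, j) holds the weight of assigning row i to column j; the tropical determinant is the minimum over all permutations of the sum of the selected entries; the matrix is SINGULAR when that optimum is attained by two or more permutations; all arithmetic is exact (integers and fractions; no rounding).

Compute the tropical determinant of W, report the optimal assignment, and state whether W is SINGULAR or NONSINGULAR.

σ = (0, 1, 2): 16 + (-1) + 20 = 35
σ = (0, 2, 1): 16 + 26 + 1 = 43
σ = (1, 0, 2): (-1) + 8 + 20 = 27
σ = (1, 2, 0): (-1) + 26 + 27 = 52
σ = (2, 0, 1): 19 + 8 + 1 = 28
σ = (2, 1, 0): 19 + (-1) + 27 = 45
Optimal value attained by: σ = (1, 0, 2).
Answer: det⊕(W) = 27; verdict: NONSINGULAR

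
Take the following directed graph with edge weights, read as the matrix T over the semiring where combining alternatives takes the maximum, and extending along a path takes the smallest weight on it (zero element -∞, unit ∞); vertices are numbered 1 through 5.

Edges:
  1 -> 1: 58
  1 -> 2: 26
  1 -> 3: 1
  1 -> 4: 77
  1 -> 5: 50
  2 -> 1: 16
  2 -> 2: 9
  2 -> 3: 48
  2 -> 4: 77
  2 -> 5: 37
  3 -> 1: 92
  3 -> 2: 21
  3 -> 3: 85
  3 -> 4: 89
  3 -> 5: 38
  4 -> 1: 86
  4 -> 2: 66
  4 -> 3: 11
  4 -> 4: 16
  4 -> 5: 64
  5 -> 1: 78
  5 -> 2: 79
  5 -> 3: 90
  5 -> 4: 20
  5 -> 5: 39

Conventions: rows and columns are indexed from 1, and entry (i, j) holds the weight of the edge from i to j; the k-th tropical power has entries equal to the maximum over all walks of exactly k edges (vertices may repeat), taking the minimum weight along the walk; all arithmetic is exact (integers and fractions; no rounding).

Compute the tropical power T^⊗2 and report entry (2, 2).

T^⊗2:
  [77, 66, 50, 58, 64]
  [77, 66, 48, 48, 64]
  [86, 66, 85, 85, 64]
  [64, 64, 64, 77, 50]
  [90, 39, 85, 89, 50]
Key observation: the optimum is the walk 2->4->2, with weight 77 min 66 = 66.
Optimal value attained by: walk 2->4->2.
Answer: (T^⊗2)[2][2] = 66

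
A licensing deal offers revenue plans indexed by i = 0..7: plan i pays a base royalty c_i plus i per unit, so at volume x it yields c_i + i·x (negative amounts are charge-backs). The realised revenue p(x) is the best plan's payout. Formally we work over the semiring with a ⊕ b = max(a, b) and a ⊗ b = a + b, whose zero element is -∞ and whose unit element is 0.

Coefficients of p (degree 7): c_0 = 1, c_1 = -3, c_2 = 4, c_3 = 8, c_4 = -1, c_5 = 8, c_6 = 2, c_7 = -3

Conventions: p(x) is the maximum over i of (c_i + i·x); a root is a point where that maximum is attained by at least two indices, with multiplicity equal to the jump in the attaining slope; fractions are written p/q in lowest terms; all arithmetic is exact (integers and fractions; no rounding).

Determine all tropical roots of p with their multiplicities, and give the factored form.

hull edge (i=0, c=1) to (i=3, c=8): slope 7/3, span 3
hull edge (i=3, c=8) to (i=5, c=8): slope 0, span 2
hull edge (i=5, c=8) to (i=7, c=-3): slope -11/2, span 2
Factored form: p(x) = -3 ⊗ (x ⊕ (-7/3)) ⊗ (x ⊕ (-7/3)) ⊗ (x ⊕ (-7/3)) ⊗ (x ⊕ 0) ⊗ (x ⊕ 0) ⊗ (x ⊕ 11/2) ⊗ (x ⊕ 11/2)
Answer: roots = -7/3 (mult 3), 0 (mult 2), 11/2 (mult 2)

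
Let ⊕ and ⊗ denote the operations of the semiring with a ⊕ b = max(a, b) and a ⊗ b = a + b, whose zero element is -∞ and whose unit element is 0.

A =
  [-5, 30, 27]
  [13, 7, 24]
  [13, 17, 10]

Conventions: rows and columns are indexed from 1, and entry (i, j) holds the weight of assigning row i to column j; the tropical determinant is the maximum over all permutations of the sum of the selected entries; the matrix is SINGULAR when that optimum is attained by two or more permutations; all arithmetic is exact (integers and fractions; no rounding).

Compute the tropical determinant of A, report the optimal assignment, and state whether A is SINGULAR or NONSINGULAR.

σ = (1, 2, 3): (-5) + 7 + 10 = 12
σ = (1, 3, 2): (-5) + 24 + 17 = 36
σ = (2, 1, 3): 30 + 13 + 10 = 53
σ = (2, 3, 1): 30 + 24 + 13 = 67
σ = (3, 1, 2): 27 + 13 + 17 = 57
σ = (3, 2, 1): 27 + 7 + 13 = 47
Optimal value attained by: σ = (2, 3, 1).
Answer: det⊕(A) = 67; verdict: NONSINGULAR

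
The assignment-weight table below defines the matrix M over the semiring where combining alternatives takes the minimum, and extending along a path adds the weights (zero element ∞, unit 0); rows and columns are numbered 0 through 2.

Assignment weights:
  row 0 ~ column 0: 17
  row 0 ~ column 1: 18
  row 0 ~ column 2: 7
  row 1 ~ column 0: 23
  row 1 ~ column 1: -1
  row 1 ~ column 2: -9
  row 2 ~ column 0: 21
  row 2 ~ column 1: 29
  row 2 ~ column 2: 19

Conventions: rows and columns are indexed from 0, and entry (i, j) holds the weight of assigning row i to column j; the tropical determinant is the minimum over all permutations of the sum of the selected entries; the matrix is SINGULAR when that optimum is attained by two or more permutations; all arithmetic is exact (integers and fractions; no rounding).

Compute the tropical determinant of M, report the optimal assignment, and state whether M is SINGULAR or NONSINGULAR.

σ = (0, 1, 2): 17 + (-1) + 19 = 35
σ = (0, 2, 1): 17 + (-9) + 29 = 37
σ = (1, 0, 2): 18 + 23 + 19 = 60
σ = (1, 2, 0): 18 + (-9) + 21 = 30
σ = (2, 0, 1): 7 + 23 + 29 = 59
σ = (2, 1, 0): 7 + (-1) + 21 = 27
Optimal value attained by: σ = (2, 1, 0).
Answer: det⊕(M) = 27; verdict: NONSINGULAR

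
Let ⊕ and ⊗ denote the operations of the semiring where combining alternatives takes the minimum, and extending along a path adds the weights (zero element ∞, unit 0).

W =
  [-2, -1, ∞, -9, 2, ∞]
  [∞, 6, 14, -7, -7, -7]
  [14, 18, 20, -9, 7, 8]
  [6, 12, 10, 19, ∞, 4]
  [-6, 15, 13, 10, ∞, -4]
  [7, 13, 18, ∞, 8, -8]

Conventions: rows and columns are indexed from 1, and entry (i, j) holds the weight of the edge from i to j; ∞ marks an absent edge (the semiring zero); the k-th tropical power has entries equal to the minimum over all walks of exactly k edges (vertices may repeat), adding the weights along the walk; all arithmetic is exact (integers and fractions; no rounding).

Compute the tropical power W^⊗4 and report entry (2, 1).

W^⊗2:
  [-4, -3, 1, -11, -8, -8]
  [-13, 5, 3, -1, -1, -15]
  [-3, 3, 1, 5, 11, -5]
  [4, 5, 22, -3, 5, -4]
  [-8, -7, 14, -15, -4, -12]
  [-1, 5, 10, -2, 0, -16]
W^⊗3:
  [-14, -5, -1, -13, -10, -16]
  [-15, -14, 3, -22, -11, -23]
  [-5, -4, 13, -12, -4, -13]
  [-1, 3, 7, -5, -2, -12]
  [-10, -9, -5, -17, -14, -20]
  [-9, -3, 2, -10, -8, -24]
W^⊗4:
  [-16, -15, -3, -23, -12, -24]
  [-17, -16, -12, -24, -21, -31]
  [-10, -6, -2, -14, -11, -21]
  [-8, -2, 5, -10, -4, -20]
  [-20, -11, -7, -19, -16, -28]
  [-17, -11, -6, -18, -16, -32]
Key observation: the optimum is the walk 2->5->1->1->1, with weight (-7) + (-6) + (-2) + (-2) = -17.
Optimal value attained by: walk 2->5->1->1->1.
Answer: (W^⊗4)[2][1] = -17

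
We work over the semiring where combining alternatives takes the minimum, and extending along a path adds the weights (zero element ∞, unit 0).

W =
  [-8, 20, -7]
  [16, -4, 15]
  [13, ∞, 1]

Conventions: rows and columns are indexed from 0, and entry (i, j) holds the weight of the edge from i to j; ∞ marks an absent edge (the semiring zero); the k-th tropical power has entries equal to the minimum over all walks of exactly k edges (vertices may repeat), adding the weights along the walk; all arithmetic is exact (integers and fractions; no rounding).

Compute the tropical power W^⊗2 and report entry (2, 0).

W^⊗2:
  [-16, 12, -15]
  [8, -8, 9]
  [5, 33, 2]
Key observation: the optimum is the walk 2->0->0, with weight 13 + (-8) = 5.
Optimal value attained by: walk 2->0->0.
Answer: (W^⊗2)[2][0] = 5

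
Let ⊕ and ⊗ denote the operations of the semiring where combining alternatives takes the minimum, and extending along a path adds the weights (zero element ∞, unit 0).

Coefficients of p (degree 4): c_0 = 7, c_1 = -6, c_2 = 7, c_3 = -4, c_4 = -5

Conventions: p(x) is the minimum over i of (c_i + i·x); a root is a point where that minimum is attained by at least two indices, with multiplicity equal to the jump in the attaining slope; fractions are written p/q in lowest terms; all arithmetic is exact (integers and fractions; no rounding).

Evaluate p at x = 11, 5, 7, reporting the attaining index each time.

p(11) = min(7+0·11=7, -6+1·11=5, 7+2·11=29, -4+3·11=29, -5+4·11=39) = 5 (attained by i=1)
p(5) = min(7+0·5=7, -6+1·5=-1, 7+2·5=17, -4+3·5=11, -5+4·5=15) = -1 (attained by i=1)
p(7) = min(7+0·7=7, -6+1·7=1, 7+2·7=21, -4+3·7=17, -5+4·7=23) = 1 (attained by i=1)
Answer: p(11) = 5; p(5) = -1; p(7) = 1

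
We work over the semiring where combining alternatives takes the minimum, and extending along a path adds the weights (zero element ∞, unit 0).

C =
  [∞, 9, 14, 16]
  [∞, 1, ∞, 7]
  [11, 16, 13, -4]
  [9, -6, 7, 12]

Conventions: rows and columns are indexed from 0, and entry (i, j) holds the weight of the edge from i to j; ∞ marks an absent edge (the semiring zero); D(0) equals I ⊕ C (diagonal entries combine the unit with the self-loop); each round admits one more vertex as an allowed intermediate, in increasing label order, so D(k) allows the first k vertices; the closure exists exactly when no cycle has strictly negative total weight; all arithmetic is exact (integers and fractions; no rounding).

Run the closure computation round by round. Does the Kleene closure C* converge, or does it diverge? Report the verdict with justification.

D(0):
  [0, 9, 14, 16]
  [∞, 0, ∞, 7]
  [11, 16, 0, -4]
  [9, -6, 7, 0]
D(1):
  [0, 9, 14, 16]
  [∞, 0, ∞, 7]
  [11, 16, 0, -4]
  [9, -6, 7, 0]
D(2):
  [0, 9, 14, 16]
  [∞, 0, ∞, 7]
  [11, 16, 0, -4]
  [9, -6, 7, 0]
D(3):
  [0, 9, 14, 10]
  [∞, 0, ∞, 7]
  [11, 16, 0, -4]
  [9, -6, 7, 0]
D(4):
  [0, 4, 14, 10]
  [16, 0, 14, 7]
  [5, -10, 0, -4]
  [9, -6, 7, 0]
Key observation: every diagonal entry stays at the unit through all rounds, so no improving cycle exists.
Answer: CONVERGES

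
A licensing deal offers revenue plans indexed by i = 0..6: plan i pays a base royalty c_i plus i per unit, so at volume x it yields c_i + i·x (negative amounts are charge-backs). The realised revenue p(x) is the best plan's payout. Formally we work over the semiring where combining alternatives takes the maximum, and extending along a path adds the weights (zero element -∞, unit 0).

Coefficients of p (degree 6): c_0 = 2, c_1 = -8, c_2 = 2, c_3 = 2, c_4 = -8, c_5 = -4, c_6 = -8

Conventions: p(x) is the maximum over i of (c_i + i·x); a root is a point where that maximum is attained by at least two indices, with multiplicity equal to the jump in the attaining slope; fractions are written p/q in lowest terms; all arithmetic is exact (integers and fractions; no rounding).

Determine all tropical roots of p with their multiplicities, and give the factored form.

hull edge (i=0, c=2) to (i=3, c=2): slope 0, span 3
hull edge (i=3, c=2) to (i=5, c=-4): slope -3, span 2
hull edge (i=5, c=-4) to (i=6, c=-8): slope -4, span 1
Factored form: p(x) = -8 ⊗ (x ⊕ 0) ⊗ (x ⊕ 0) ⊗ (x ⊕ 0) ⊗ (x ⊕ 3) ⊗ (x ⊕ 3) ⊗ (x ⊕ 4)
Answer: roots = 0 (mult 3), 3 (mult 2), 4 (mult 1)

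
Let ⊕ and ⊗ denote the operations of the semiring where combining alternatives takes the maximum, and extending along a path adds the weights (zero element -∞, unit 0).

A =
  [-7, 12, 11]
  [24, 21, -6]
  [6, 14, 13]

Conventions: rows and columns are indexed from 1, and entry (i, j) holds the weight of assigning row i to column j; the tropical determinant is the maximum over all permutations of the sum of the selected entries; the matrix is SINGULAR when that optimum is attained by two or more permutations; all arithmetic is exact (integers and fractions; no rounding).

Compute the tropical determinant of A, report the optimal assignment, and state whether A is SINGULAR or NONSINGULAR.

σ = (1, 2, 3): (-7) + 21 + 13 = 27
σ = (1, 3, 2): (-7) + (-6) + 14 = 1
σ = (2, 1, 3): 12 + 24 + 13 = 49
σ = (2, 3, 1): 12 + (-6) + 6 = 12
σ = (3, 1, 2): 11 + 24 + 14 = 49
σ = (3, 2, 1): 11 + 21 + 6 = 38
Optimal value attained by: σ = (2, 1, 3).
Answer: det⊕(A) = 49; verdict: SINGULAR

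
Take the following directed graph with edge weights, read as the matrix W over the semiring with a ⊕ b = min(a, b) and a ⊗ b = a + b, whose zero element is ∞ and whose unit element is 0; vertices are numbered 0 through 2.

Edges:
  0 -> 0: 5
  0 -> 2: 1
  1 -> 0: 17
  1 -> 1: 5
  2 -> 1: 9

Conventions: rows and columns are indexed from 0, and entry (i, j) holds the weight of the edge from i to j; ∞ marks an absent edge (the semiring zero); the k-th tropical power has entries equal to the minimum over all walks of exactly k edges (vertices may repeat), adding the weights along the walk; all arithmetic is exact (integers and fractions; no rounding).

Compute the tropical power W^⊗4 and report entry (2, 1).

W^⊗2:
  [10, 10, 6]
  [22, 10, 18]
  [26, 14, ∞]
W^⊗3:
  [15, 15, 11]
  [27, 15, 23]
  [31, 19, 27]
W^⊗4:
  [20, 20, 16]
  [32, 20, 28]
  [36, 24, 32]
Key observation: the optimum is the walk 2->1->1->1->1, with weight 9 + 5 + 5 + 5 = 24.
Optimal value attained by: walk 2->1->1->1->1.
Answer: (W^⊗4)[2][1] = 24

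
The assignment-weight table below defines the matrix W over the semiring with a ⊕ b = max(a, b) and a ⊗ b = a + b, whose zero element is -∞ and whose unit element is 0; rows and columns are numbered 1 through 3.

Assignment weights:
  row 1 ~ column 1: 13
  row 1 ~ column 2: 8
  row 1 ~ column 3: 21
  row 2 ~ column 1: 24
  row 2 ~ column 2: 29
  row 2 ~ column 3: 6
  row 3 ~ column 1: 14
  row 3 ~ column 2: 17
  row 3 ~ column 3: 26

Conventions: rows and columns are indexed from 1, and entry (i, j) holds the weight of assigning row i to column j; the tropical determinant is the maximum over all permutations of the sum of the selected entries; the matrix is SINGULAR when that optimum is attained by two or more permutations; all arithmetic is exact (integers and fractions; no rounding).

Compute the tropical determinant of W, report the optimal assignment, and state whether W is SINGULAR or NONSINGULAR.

σ = (1, 2, 3): 13 + 29 + 26 = 68
σ = (1, 3, 2): 13 + 6 + 17 = 36
σ = (2, 1, 3): 8 + 24 + 26 = 58
σ = (2, 3, 1): 8 + 6 + 14 = 28
σ = (3, 1, 2): 21 + 24 + 17 = 62
σ = (3, 2, 1): 21 + 29 + 14 = 64
Optimal value attained by: σ = (1, 2, 3).
Answer: det⊕(W) = 68; verdict: NONSINGULAR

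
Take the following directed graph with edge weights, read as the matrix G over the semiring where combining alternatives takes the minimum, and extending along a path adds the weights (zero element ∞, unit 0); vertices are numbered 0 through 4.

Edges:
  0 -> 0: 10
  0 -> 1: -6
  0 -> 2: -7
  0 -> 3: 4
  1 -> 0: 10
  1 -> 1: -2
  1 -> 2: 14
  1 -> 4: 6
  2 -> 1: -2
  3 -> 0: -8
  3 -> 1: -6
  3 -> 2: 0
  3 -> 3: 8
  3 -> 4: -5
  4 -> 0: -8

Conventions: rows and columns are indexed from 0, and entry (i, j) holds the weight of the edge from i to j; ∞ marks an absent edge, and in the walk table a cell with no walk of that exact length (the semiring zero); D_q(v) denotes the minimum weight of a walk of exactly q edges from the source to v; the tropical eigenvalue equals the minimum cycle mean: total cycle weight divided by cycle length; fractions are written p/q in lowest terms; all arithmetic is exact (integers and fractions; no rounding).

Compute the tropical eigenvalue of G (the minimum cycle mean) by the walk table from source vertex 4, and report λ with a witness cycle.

q=0: [∞, ∞, ∞, ∞, 0]
q=1: [-8, ∞, ∞, ∞, ∞]
q=2: [2, -14, -15, -4, ∞]
q=3: [-12, -17, -5, 4, -9]
q=4: [-17, -19, -19, -8, -11]
q=5: [-19, -23, -24, -13, -13]
Optimal cycle mean attained by: cycle 0->3->4->0, total 4 + (-5) + (-8), length 3.
Answer: λ = -3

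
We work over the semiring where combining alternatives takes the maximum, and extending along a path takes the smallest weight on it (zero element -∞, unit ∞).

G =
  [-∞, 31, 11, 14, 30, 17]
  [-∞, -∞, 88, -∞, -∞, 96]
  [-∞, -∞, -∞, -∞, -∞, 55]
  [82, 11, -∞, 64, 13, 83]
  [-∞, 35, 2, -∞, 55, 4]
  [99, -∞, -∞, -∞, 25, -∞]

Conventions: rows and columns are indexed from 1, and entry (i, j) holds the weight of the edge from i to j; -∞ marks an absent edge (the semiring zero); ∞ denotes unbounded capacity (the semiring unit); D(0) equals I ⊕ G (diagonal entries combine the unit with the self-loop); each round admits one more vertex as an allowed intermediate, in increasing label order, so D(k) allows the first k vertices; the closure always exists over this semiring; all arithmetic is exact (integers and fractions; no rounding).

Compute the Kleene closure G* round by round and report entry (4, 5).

D(0):
  [∞, 31, 11, 14, 30, 17]
  [-∞, ∞, 88, -∞, -∞, 96]
  [-∞, -∞, ∞, -∞, -∞, 55]
  [82, 11, -∞, ∞, 13, 83]
  [-∞, 35, 2, -∞, ∞, 4]
  [99, -∞, -∞, -∞, 25, ∞]
D(1):
  [∞, 31, 11, 14, 30, 17]
  [-∞, ∞, 88, -∞, -∞, 96]
  [-∞, -∞, ∞, -∞, -∞, 55]
  [82, 31, 11, ∞, 30, 83]
  [-∞, 35, 2, -∞, ∞, 4]
  [99, 31, 11, 14, 30, ∞]
D(2):
  [∞, 31, 31, 14, 30, 31]
  [-∞, ∞, 88, -∞, -∞, 96]
  [-∞, -∞, ∞, -∞, -∞, 55]
  [82, 31, 31, ∞, 30, 83]
  [-∞, 35, 35, -∞, ∞, 35]
  [99, 31, 31, 14, 30, ∞]
D(3):
  [∞, 31, 31, 14, 30, 31]
  [-∞, ∞, 88, -∞, -∞, 96]
  [-∞, -∞, ∞, -∞, -∞, 55]
  [82, 31, 31, ∞, 30, 83]
  [-∞, 35, 35, -∞, ∞, 35]
  [99, 31, 31, 14, 30, ∞]
D(4):
  [∞, 31, 31, 14, 30, 31]
  [-∞, ∞, 88, -∞, -∞, 96]
  [-∞, -∞, ∞, -∞, -∞, 55]
  [82, 31, 31, ∞, 30, 83]
  [-∞, 35, 35, -∞, ∞, 35]
  [99, 31, 31, 14, 30, ∞]
D(5):
  [∞, 31, 31, 14, 30, 31]
  [-∞, ∞, 88, -∞, -∞, 96]
  [-∞, -∞, ∞, -∞, -∞, 55]
  [82, 31, 31, ∞, 30, 83]
  [-∞, 35, 35, -∞, ∞, 35]
  [99, 31, 31, 14, 30, ∞]
D(6):
  [∞, 31, 31, 14, 30, 31]
  [96, ∞, 88, 14, 30, 96]
  [55, 31, ∞, 14, 30, 55]
  [83, 31, 31, ∞, 30, 83]
  [35, 35, 35, 14, ∞, 35]
  [99, 31, 31, 14, 30, ∞]
Answer: G*[4][5] = 30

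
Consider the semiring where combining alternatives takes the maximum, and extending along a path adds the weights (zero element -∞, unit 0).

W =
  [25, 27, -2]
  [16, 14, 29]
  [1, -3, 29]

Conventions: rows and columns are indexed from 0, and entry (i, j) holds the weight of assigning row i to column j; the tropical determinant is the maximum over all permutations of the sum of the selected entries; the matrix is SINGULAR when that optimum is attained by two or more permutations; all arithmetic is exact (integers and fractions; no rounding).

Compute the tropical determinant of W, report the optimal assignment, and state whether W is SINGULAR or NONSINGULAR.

σ = (0, 1, 2): 25 + 14 + 29 = 68
σ = (0, 2, 1): 25 + 29 + (-3) = 51
σ = (1, 0, 2): 27 + 16 + 29 = 72
σ = (1, 2, 0): 27 + 29 + 1 = 57
σ = (2, 0, 1): (-2) + 16 + (-3) = 11
σ = (2, 1, 0): (-2) + 14 + 1 = 13
Optimal value attained by: σ = (1, 0, 2).
Answer: det⊕(W) = 72; verdict: NONSINGULAR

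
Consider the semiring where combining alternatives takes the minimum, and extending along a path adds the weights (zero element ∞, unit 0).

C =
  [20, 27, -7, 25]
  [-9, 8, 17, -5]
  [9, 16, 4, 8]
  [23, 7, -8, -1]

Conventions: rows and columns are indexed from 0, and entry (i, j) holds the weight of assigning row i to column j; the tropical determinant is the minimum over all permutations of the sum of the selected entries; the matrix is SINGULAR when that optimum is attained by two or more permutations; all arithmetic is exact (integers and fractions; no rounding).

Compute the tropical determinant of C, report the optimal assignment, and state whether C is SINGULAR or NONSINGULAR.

σ = (0, 1, 2, 3): 20 + 8 + 4 + (-1) = 31
σ = (0, 1, 3, 2): 20 + 8 + 8 + (-8) = 28
σ = (0, 2, 1, 3): 20 + 17 + 16 + (-1) = 52
σ = (0, 2, 3, 1): 20 + 17 + 8 + 7 = 52
σ = (0, 3, 1, 2): 20 + (-5) + 16 + (-8) = 23
σ = (0, 3, 2, 1): 20 + (-5) + 4 + 7 = 26
σ = (1, 0, 2, 3): 27 + (-9) + 4 + (-1) = 21
σ = (1, 0, 3, 2): 27 + (-9) + 8 + (-8) = 18
σ = (1, 2, 0, 3): 27 + 17 + 9 + (-1) = 52
σ = (1, 2, 3, 0): 27 + 17 + 8 + 23 = 75
σ = (1, 3, 0, 2): 27 + (-5) + 9 + (-8) = 23
σ = (1, 3, 2, 0): 27 + (-5) + 4 + 23 = 49
σ = (2, 0, 1, 3): (-7) + (-9) + 16 + (-1) = -1
σ = (2, 0, 3, 1): (-7) + (-9) + 8 + 7 = -1
σ = (2, 1, 0, 3): (-7) + 8 + 9 + (-1) = 9
σ = (2, 1, 3, 0): (-7) + 8 + 8 + 23 = 32
σ = (2, 3, 0, 1): (-7) + (-5) + 9 + 7 = 4
σ = (2, 3, 1, 0): (-7) + (-5) + 16 + 23 = 27
σ = (3, 0, 1, 2): 25 + (-9) + 16 + (-8) = 24
σ = (3, 0, 2, 1): 25 + (-9) + 4 + 7 = 27
σ = (3, 1, 0, 2): 25 + 8 + 9 + (-8) = 34
σ = (3, 1, 2, 0): 25 + 8 + 4 + 23 = 60
σ = (3, 2, 0, 1): 25 + 17 + 9 + 7 = 58
σ = (3, 2, 1, 0): 25 + 17 + 16 + 23 = 81
Optimal value attained by: σ = (2, 0, 1, 3).
Answer: det⊕(C) = -1; verdict: SINGULAR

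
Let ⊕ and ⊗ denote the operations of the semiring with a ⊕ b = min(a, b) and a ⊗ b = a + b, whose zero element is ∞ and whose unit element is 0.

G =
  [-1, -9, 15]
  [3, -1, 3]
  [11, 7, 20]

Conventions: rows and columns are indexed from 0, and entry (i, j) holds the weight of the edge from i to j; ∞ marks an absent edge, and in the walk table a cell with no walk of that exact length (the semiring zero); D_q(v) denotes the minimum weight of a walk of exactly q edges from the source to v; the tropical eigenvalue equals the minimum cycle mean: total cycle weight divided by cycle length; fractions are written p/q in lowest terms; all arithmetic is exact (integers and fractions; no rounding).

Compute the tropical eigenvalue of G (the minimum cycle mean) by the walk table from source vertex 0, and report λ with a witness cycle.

q=0: [0, ∞, ∞]
q=1: [-1, -9, 15]
q=2: [-6, -10, -6]
q=3: [-7, -15, -7]
Optimal cycle mean attained by: cycle 0->1->0, total (-9) + 3, length 2.
Answer: λ = -3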